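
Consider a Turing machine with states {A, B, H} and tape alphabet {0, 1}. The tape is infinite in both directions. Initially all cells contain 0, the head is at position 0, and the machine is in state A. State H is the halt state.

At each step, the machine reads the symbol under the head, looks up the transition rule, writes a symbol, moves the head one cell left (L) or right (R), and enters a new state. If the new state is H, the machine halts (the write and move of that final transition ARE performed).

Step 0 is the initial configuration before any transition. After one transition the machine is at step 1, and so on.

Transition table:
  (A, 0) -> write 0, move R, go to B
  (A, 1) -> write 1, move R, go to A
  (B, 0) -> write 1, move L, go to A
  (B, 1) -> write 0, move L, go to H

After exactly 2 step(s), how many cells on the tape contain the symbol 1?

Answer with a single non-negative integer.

Step 1: in state A at pos 0, read 0 -> (A,0)->write 0,move R,goto B. Now: state=B, head=1, tape[-1..2]=0000 (head:   ^)
Step 2: in state B at pos 1, read 0 -> (B,0)->write 1,move L,goto A. Now: state=A, head=0, tape[-1..2]=0010 (head:  ^)
Cells containing 1 after step 2: {1} -> 1 cell(s)

Answer: 1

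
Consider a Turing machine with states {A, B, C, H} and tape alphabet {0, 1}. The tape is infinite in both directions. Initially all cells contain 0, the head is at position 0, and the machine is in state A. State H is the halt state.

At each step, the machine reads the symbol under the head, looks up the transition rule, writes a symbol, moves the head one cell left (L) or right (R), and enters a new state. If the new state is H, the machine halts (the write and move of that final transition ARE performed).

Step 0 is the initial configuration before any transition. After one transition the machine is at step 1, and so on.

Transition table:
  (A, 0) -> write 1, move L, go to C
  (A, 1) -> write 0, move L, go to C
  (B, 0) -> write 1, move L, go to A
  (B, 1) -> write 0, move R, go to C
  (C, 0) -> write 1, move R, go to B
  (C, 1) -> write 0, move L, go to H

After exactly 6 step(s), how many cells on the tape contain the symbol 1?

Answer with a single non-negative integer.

Answer: 2

Derivation:
Step 1: in state A at pos 0, read 0 -> (A,0)->write 1,move L,goto C. Now: state=C, head=-1, tape[-2..1]=0010 (head:  ^)
Step 2: in state C at pos -1, read 0 -> (C,0)->write 1,move R,goto B. Now: state=B, head=0, tape[-2..1]=0110 (head:   ^)
Step 3: in state B at pos 0, read 1 -> (B,1)->write 0,move R,goto C. Now: state=C, head=1, tape[-2..2]=01000 (head:    ^)
Step 4: in state C at pos 1, read 0 -> (C,0)->write 1,move R,goto B. Now: state=B, head=2, tape[-2..3]=010100 (head:     ^)
Step 5: in state B at pos 2, read 0 -> (B,0)->write 1,move L,goto A. Now: state=A, head=1, tape[-2..3]=010110 (head:    ^)
Step 6: in state A at pos 1, read 1 -> (A,1)->write 0,move L,goto C. Now: state=C, head=0, tape[-2..3]=010010 (head:   ^)
Cells containing 1 after step 6: {-1, 2} -> 2 cell(s)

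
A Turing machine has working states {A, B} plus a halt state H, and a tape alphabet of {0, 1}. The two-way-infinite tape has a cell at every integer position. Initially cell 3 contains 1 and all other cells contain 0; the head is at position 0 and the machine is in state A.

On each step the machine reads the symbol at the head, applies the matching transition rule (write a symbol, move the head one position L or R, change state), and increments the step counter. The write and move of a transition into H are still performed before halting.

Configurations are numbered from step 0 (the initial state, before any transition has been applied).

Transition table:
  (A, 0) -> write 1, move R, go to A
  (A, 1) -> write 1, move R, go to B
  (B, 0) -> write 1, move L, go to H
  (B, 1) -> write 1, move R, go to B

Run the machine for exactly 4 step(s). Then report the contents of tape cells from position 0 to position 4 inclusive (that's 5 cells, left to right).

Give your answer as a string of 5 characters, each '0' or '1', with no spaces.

Step 1: in state A at pos 0, read 0 -> (A,0)->write 1,move R,goto A. Now: state=A, head=1, tape[-1..4]=010010 (head:   ^)
Step 2: in state A at pos 1, read 0 -> (A,0)->write 1,move R,goto A. Now: state=A, head=2, tape[-1..4]=011010 (head:    ^)
Step 3: in state A at pos 2, read 0 -> (A,0)->write 1,move R,goto A. Now: state=A, head=3, tape[-1..4]=011110 (head:     ^)
Step 4: in state A at pos 3, read 1 -> (A,1)->write 1,move R,goto B. Now: state=B, head=4, tape[-1..5]=0111100 (head:      ^)

Answer: 11110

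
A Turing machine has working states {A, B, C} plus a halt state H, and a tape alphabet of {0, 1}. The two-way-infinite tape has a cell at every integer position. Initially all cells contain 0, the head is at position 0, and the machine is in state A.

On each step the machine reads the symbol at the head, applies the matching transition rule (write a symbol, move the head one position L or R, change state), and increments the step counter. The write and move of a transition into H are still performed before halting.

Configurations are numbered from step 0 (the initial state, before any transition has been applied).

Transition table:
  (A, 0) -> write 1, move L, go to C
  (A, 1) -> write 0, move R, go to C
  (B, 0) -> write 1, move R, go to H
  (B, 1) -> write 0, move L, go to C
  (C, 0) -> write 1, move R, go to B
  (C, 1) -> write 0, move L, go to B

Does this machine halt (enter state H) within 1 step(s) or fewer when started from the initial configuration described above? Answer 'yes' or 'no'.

Step 1: in state A at pos 0, read 0 -> (A,0)->write 1,move L,goto C. Now: state=C, head=-1, tape[-2..1]=0010 (head:  ^)
After 1 step(s): state = C (not H) -> not halted within 1 -> no

Answer: no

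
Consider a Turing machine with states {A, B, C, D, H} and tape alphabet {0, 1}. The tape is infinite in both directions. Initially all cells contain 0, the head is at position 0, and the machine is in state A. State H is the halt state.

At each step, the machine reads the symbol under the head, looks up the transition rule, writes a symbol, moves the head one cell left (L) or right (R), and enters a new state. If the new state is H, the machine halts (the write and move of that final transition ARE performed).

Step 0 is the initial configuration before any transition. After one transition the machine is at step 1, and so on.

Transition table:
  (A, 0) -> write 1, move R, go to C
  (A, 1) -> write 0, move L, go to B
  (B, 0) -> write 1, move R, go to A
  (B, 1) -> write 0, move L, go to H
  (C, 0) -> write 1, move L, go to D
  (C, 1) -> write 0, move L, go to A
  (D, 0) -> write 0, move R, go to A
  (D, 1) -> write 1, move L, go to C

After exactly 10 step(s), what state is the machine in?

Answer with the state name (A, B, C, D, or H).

Answer: B

Derivation:
Step 1: in state A at pos 0, read 0 -> (A,0)->write 1,move R,goto C. Now: state=C, head=1, tape[-1..2]=0100 (head:   ^)
Step 2: in state C at pos 1, read 0 -> (C,0)->write 1,move L,goto D. Now: state=D, head=0, tape[-1..2]=0110 (head:  ^)
Step 3: in state D at pos 0, read 1 -> (D,1)->write 1,move L,goto C. Now: state=C, head=-1, tape[-2..2]=00110 (head:  ^)
Step 4: in state C at pos -1, read 0 -> (C,0)->write 1,move L,goto D. Now: state=D, head=-2, tape[-3..2]=001110 (head:  ^)
Step 5: in state D at pos -2, read 0 -> (D,0)->write 0,move R,goto A. Now: state=A, head=-1, tape[-3..2]=001110 (head:   ^)
Step 6: in state A at pos -1, read 1 -> (A,1)->write 0,move L,goto B. Now: state=B, head=-2, tape[-3..2]=000110 (head:  ^)
Step 7: in state B at pos -2, read 0 -> (B,0)->write 1,move R,goto A. Now: state=A, head=-1, tape[-3..2]=010110 (head:   ^)
Step 8: in state A at pos -1, read 0 -> (A,0)->write 1,move R,goto C. Now: state=C, head=0, tape[-3..2]=011110 (head:    ^)
Step 9: in state C at pos 0, read 1 -> (C,1)->write 0,move L,goto A. Now: state=A, head=-1, tape[-3..2]=011010 (head:   ^)
Step 10: in state A at pos -1, read 1 -> (A,1)->write 0,move L,goto B. Now: state=B, head=-2, tape[-3..2]=010010 (head:  ^)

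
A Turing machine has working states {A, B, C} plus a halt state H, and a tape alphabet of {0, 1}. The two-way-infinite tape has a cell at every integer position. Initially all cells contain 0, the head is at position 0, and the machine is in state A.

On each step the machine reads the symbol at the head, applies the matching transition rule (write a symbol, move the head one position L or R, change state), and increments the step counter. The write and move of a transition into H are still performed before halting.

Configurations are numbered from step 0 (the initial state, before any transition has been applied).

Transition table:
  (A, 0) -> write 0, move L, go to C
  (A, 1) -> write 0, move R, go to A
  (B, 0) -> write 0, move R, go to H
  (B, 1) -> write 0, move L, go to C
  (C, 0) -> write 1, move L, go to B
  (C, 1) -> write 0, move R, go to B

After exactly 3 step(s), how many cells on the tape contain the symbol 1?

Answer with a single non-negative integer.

Step 1: in state A at pos 0, read 0 -> (A,0)->write 0,move L,goto C. Now: state=C, head=-1, tape[-2..1]=0000 (head:  ^)
Step 2: in state C at pos -1, read 0 -> (C,0)->write 1,move L,goto B. Now: state=B, head=-2, tape[-3..1]=00100 (head:  ^)
Step 3: in state B at pos -2, read 0 -> (B,0)->write 0,move R,goto H. Now: state=H, head=-1, tape[-3..1]=00100 (head:   ^)
Cells containing 1 after step 3: {-1} -> 1 cell(s)

Answer: 1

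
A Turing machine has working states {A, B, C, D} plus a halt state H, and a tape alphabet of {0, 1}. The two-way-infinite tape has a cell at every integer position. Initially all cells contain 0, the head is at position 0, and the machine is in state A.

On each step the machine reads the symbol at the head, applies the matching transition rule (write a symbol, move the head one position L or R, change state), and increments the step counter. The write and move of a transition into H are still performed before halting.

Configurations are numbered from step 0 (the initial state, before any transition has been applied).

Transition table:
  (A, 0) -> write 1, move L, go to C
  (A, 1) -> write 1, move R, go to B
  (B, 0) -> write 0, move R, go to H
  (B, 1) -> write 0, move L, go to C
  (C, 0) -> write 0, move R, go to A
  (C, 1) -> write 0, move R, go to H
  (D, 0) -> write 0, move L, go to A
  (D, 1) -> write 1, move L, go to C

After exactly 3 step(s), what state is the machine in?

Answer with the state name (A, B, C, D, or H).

Step 1: in state A at pos 0, read 0 -> (A,0)->write 1,move L,goto C. Now: state=C, head=-1, tape[-2..1]=0010 (head:  ^)
Step 2: in state C at pos -1, read 0 -> (C,0)->write 0,move R,goto A. Now: state=A, head=0, tape[-2..1]=0010 (head:   ^)
Step 3: in state A at pos 0, read 1 -> (A,1)->write 1,move R,goto B. Now: state=B, head=1, tape[-2..2]=00100 (head:    ^)

Answer: B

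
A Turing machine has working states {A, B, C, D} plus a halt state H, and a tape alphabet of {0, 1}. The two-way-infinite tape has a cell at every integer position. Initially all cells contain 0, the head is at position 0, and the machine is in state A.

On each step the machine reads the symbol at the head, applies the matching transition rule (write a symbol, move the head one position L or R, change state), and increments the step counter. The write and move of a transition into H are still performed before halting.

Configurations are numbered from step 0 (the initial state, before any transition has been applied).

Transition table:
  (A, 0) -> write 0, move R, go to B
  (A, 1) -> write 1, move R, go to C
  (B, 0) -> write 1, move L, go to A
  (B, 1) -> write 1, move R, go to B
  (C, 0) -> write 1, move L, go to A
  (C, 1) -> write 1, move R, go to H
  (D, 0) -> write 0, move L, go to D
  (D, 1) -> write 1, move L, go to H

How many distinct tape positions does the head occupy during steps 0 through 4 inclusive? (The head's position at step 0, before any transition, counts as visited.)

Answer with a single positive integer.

Answer: 3

Derivation:
Step 1: in state A at pos 0, read 0 -> (A,0)->write 0,move R,goto B. Now: state=B, head=1, tape[-1..2]=0000 (head:   ^)
Step 2: in state B at pos 1, read 0 -> (B,0)->write 1,move L,goto A. Now: state=A, head=0, tape[-1..2]=0010 (head:  ^)
Step 3: in state A at pos 0, read 0 -> (A,0)->write 0,move R,goto B. Now: state=B, head=1, tape[-1..2]=0010 (head:   ^)
Step 4: in state B at pos 1, read 1 -> (B,1)->write 1,move R,goto B. Now: state=B, head=2, tape[-1..3]=00100 (head:    ^)
Head positions at steps 0..4: starting at 0, distinct positions visited = {0, 1, 2} -> 3 position(s)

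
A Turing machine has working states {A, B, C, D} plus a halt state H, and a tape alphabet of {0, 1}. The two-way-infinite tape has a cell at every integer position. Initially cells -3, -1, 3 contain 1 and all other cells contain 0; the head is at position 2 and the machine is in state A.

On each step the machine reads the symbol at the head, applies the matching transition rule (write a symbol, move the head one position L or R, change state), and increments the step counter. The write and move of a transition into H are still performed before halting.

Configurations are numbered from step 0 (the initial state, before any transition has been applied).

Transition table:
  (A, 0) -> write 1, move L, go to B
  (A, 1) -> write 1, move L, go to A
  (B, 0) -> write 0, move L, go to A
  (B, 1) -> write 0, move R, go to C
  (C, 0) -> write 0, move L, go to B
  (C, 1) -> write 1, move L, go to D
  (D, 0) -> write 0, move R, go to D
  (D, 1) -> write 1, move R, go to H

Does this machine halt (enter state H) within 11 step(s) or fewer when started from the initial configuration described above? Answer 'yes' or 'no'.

Step 1: in state A at pos 2, read 0 -> (A,0)->write 1,move L,goto B. Now: state=B, head=1, tape[-4..4]=010100110 (head:      ^)
Step 2: in state B at pos 1, read 0 -> (B,0)->write 0,move L,goto A. Now: state=A, head=0, tape[-4..4]=010100110 (head:     ^)
Step 3: in state A at pos 0, read 0 -> (A,0)->write 1,move L,goto B. Now: state=B, head=-1, tape[-4..4]=010110110 (head:    ^)
Step 4: in state B at pos -1, read 1 -> (B,1)->write 0,move R,goto C. Now: state=C, head=0, tape[-4..4]=010010110 (head:     ^)
Step 5: in state C at pos 0, read 1 -> (C,1)->write 1,move L,goto D. Now: state=D, head=-1, tape[-4..4]=010010110 (head:    ^)
Step 6: in state D at pos -1, read 0 -> (D,0)->write 0,move R,goto D. Now: state=D, head=0, tape[-4..4]=010010110 (head:     ^)
Step 7: in state D at pos 0, read 1 -> (D,1)->write 1,move R,goto H. Now: state=H, head=1, tape[-4..4]=010010110 (head:      ^)
State H reached at step 7; 7 <= 11 -> yes

Answer: yes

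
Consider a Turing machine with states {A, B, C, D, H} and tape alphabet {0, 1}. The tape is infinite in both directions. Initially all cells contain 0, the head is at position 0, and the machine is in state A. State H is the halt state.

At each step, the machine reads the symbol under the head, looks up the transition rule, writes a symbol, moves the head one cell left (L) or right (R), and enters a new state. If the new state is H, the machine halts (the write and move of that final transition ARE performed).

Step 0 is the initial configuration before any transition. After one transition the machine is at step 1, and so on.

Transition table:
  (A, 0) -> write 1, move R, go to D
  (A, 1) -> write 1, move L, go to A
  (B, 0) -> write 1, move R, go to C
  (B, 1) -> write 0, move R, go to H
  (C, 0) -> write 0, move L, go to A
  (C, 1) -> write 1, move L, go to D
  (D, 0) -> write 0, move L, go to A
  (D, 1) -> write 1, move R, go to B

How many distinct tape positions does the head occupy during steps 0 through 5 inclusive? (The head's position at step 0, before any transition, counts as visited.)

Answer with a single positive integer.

Step 1: in state A at pos 0, read 0 -> (A,0)->write 1,move R,goto D. Now: state=D, head=1, tape[-1..2]=0100 (head:   ^)
Step 2: in state D at pos 1, read 0 -> (D,0)->write 0,move L,goto A. Now: state=A, head=0, tape[-1..2]=0100 (head:  ^)
Step 3: in state A at pos 0, read 1 -> (A,1)->write 1,move L,goto A. Now: state=A, head=-1, tape[-2..2]=00100 (head:  ^)
Step 4: in state A at pos -1, read 0 -> (A,0)->write 1,move R,goto D. Now: state=D, head=0, tape[-2..2]=01100 (head:   ^)
Step 5: in state D at pos 0, read 1 -> (D,1)->write 1,move R,goto B. Now: state=B, head=1, tape[-2..2]=01100 (head:    ^)
Head positions at steps 0..5: starting at 0, distinct positions visited = {-1, 0, 1} -> 3 position(s)

Answer: 3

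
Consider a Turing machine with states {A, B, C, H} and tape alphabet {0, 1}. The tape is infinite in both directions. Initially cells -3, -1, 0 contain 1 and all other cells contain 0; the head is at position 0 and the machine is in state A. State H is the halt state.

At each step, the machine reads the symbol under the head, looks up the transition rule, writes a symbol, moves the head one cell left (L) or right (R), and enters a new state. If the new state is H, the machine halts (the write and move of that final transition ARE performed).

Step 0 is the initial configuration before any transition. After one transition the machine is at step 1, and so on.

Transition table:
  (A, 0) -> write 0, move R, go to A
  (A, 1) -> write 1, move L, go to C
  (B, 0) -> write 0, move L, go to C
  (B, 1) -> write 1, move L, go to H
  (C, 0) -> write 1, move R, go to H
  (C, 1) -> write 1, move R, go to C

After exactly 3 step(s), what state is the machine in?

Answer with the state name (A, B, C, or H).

Answer: C

Derivation:
Step 1: in state A at pos 0, read 1 -> (A,1)->write 1,move L,goto C. Now: state=C, head=-1, tape[-4..1]=010110 (head:    ^)
Step 2: in state C at pos -1, read 1 -> (C,1)->write 1,move R,goto C. Now: state=C, head=0, tape[-4..1]=010110 (head:     ^)
Step 3: in state C at pos 0, read 1 -> (C,1)->write 1,move R,goto C. Now: state=C, head=1, tape[-4..2]=0101100 (head:      ^)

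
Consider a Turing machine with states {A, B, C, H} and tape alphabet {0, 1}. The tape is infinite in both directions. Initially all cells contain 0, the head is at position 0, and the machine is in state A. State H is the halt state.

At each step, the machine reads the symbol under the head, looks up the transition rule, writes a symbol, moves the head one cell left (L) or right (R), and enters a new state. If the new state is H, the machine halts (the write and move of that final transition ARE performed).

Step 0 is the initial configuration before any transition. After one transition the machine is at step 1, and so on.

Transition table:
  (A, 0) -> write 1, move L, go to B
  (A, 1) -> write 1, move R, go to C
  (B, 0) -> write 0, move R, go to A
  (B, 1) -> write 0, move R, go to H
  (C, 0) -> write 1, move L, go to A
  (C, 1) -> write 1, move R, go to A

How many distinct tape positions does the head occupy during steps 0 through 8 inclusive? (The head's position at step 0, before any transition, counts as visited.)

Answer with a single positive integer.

Step 1: in state A at pos 0, read 0 -> (A,0)->write 1,move L,goto B. Now: state=B, head=-1, tape[-2..1]=0010 (head:  ^)
Step 2: in state B at pos -1, read 0 -> (B,0)->write 0,move R,goto A. Now: state=A, head=0, tape[-2..1]=0010 (head:   ^)
Step 3: in state A at pos 0, read 1 -> (A,1)->write 1,move R,goto C. Now: state=C, head=1, tape[-2..2]=00100 (head:    ^)
Step 4: in state C at pos 1, read 0 -> (C,0)->write 1,move L,goto A. Now: state=A, head=0, tape[-2..2]=00110 (head:   ^)
Step 5: in state A at pos 0, read 1 -> (A,1)->write 1,move R,goto C. Now: state=C, head=1, tape[-2..2]=00110 (head:    ^)
Step 6: in state C at pos 1, read 1 -> (C,1)->write 1,move R,goto A. Now: state=A, head=2, tape[-2..3]=001100 (head:     ^)
Step 7: in state A at pos 2, read 0 -> (A,0)->write 1,move L,goto B. Now: state=B, head=1, tape[-2..3]=001110 (head:    ^)
Step 8: in state B at pos 1, read 1 -> (B,1)->write 0,move R,goto H. Now: state=H, head=2, tape[-2..3]=001010 (head:     ^)
Head positions at steps 0..8: starting at 0, distinct positions visited = {-1, 0, 1, 2} -> 4 position(s)

Answer: 4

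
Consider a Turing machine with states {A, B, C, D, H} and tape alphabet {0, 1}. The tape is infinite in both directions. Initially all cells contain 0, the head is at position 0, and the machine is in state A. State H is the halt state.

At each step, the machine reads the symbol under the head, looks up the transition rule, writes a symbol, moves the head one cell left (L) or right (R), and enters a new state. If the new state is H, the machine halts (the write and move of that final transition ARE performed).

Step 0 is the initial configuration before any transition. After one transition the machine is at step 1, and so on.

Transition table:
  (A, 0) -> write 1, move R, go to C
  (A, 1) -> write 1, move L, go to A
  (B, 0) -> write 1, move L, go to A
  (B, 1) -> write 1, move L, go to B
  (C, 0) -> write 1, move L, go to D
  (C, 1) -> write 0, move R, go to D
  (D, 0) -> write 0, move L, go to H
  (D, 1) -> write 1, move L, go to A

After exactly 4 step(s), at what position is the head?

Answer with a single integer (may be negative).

Step 1: in state A at pos 0, read 0 -> (A,0)->write 1,move R,goto C. Now: state=C, head=1, tape[-1..2]=0100 (head:   ^)
Step 2: in state C at pos 1, read 0 -> (C,0)->write 1,move L,goto D. Now: state=D, head=0, tape[-1..2]=0110 (head:  ^)
Step 3: in state D at pos 0, read 1 -> (D,1)->write 1,move L,goto A. Now: state=A, head=-1, tape[-2..2]=00110 (head:  ^)
Step 4: in state A at pos -1, read 0 -> (A,0)->write 1,move R,goto C. Now: state=C, head=0, tape[-2..2]=01110 (head:   ^)

Answer: 0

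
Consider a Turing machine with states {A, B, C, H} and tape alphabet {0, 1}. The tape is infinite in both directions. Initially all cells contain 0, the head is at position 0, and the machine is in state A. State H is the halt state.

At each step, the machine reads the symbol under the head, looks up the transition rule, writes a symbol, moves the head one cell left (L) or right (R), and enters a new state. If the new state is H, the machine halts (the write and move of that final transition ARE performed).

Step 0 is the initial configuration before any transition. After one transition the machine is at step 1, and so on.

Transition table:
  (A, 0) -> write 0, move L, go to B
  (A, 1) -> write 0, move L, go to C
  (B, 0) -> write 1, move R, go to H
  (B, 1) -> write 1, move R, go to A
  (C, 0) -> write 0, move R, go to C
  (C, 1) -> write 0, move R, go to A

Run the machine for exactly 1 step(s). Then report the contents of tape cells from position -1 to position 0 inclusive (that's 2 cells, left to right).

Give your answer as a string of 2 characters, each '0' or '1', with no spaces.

Answer: 00

Derivation:
Step 1: in state A at pos 0, read 0 -> (A,0)->write 0,move L,goto B. Now: state=B, head=-1, tape[-2..1]=0000 (head:  ^)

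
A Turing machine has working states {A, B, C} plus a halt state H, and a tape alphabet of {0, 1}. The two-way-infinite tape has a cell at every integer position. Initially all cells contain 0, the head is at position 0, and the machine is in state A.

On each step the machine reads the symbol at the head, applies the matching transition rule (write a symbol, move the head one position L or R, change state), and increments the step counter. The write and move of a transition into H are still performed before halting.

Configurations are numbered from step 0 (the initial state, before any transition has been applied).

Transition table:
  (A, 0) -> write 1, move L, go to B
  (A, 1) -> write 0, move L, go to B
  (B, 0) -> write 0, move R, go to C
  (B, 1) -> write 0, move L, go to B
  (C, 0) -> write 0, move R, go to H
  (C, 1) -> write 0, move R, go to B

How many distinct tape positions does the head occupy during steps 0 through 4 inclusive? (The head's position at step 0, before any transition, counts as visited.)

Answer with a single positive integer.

Step 1: in state A at pos 0, read 0 -> (A,0)->write 1,move L,goto B. Now: state=B, head=-1, tape[-2..1]=0010 (head:  ^)
Step 2: in state B at pos -1, read 0 -> (B,0)->write 0,move R,goto C. Now: state=C, head=0, tape[-2..1]=0010 (head:   ^)
Step 3: in state C at pos 0, read 1 -> (C,1)->write 0,move R,goto B. Now: state=B, head=1, tape[-2..2]=00000 (head:    ^)
Step 4: in state B at pos 1, read 0 -> (B,0)->write 0,move R,goto C. Now: state=C, head=2, tape[-2..3]=000000 (head:     ^)
Head positions at steps 0..4: starting at 0, distinct positions visited = {-1, 0, 1, 2} -> 4 position(s)

Answer: 4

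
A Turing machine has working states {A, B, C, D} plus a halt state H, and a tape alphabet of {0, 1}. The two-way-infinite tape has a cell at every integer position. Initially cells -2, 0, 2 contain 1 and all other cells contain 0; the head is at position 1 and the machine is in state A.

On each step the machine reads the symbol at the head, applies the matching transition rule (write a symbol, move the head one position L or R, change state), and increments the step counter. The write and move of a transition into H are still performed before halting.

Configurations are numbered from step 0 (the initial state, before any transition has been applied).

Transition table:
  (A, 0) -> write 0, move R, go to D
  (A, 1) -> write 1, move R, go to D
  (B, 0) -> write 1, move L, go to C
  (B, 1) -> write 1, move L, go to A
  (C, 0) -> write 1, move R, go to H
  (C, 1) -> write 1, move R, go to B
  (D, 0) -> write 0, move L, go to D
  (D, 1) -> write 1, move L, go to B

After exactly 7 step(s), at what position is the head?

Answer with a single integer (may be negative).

Step 1: in state A at pos 1, read 0 -> (A,0)->write 0,move R,goto D. Now: state=D, head=2, tape[-3..3]=0101010 (head:      ^)
Step 2: in state D at pos 2, read 1 -> (D,1)->write 1,move L,goto B. Now: state=B, head=1, tape[-3..3]=0101010 (head:     ^)
Step 3: in state B at pos 1, read 0 -> (B,0)->write 1,move L,goto C. Now: state=C, head=0, tape[-3..3]=0101110 (head:    ^)
Step 4: in state C at pos 0, read 1 -> (C,1)->write 1,move R,goto B. Now: state=B, head=1, tape[-3..3]=0101110 (head:     ^)
Step 5: in state B at pos 1, read 1 -> (B,1)->write 1,move L,goto A. Now: state=A, head=0, tape[-3..3]=0101110 (head:    ^)
Step 6: in state A at pos 0, read 1 -> (A,1)->write 1,move R,goto D. Now: state=D, head=1, tape[-3..3]=0101110 (head:     ^)
Step 7: in state D at pos 1, read 1 -> (D,1)->write 1,move L,goto B. Now: state=B, head=0, tape[-3..3]=0101110 (head:    ^)

Answer: 0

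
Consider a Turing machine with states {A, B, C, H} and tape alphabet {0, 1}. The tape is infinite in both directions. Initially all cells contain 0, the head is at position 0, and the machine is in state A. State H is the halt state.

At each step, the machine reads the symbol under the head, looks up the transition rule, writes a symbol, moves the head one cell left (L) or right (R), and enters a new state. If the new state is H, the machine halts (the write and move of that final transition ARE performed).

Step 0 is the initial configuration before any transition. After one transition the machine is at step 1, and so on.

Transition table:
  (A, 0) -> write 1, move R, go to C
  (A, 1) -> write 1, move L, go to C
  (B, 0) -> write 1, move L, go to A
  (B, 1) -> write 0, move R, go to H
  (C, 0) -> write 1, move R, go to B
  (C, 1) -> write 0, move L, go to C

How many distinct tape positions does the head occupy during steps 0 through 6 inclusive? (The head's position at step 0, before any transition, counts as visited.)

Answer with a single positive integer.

Step 1: in state A at pos 0, read 0 -> (A,0)->write 1,move R,goto C. Now: state=C, head=1, tape[-1..2]=0100 (head:   ^)
Step 2: in state C at pos 1, read 0 -> (C,0)->write 1,move R,goto B. Now: state=B, head=2, tape[-1..3]=01100 (head:    ^)
Step 3: in state B at pos 2, read 0 -> (B,0)->write 1,move L,goto A. Now: state=A, head=1, tape[-1..3]=01110 (head:   ^)
Step 4: in state A at pos 1, read 1 -> (A,1)->write 1,move L,goto C. Now: state=C, head=0, tape[-1..3]=01110 (head:  ^)
Step 5: in state C at pos 0, read 1 -> (C,1)->write 0,move L,goto C. Now: state=C, head=-1, tape[-2..3]=000110 (head:  ^)
Step 6: in state C at pos -1, read 0 -> (C,0)->write 1,move R,goto B. Now: state=B, head=0, tape[-2..3]=010110 (head:   ^)
Head positions at steps 0..6: starting at 0, distinct positions visited = {-1, 0, 1, 2} -> 4 position(s)

Answer: 4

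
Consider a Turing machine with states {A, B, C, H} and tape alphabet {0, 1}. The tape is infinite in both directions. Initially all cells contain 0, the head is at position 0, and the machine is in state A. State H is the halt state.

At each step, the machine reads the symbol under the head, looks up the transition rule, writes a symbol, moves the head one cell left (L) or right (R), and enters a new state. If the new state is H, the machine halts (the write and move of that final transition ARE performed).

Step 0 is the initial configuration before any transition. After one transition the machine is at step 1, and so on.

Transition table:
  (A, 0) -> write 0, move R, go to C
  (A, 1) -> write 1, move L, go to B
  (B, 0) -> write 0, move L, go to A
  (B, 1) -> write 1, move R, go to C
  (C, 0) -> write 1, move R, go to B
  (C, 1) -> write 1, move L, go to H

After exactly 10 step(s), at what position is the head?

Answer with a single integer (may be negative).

Answer: 2

Derivation:
Step 1: in state A at pos 0, read 0 -> (A,0)->write 0,move R,goto C. Now: state=C, head=1, tape[-1..2]=0000 (head:   ^)
Step 2: in state C at pos 1, read 0 -> (C,0)->write 1,move R,goto B. Now: state=B, head=2, tape[-1..3]=00100 (head:    ^)
Step 3: in state B at pos 2, read 0 -> (B,0)->write 0,move L,goto A. Now: state=A, head=1, tape[-1..3]=00100 (head:   ^)
Step 4: in state A at pos 1, read 1 -> (A,1)->write 1,move L,goto B. Now: state=B, head=0, tape[-1..3]=00100 (head:  ^)
Step 5: in state B at pos 0, read 0 -> (B,0)->write 0,move L,goto A. Now: state=A, head=-1, tape[-2..3]=000100 (head:  ^)
Step 6: in state A at pos -1, read 0 -> (A,0)->write 0,move R,goto C. Now: state=C, head=0, tape[-2..3]=000100 (head:   ^)
Step 7: in state C at pos 0, read 0 -> (C,0)->write 1,move R,goto B. Now: state=B, head=1, tape[-2..3]=001100 (head:    ^)
Step 8: in state B at pos 1, read 1 -> (B,1)->write 1,move R,goto C. Now: state=C, head=2, tape[-2..3]=001100 (head:     ^)
Step 9: in state C at pos 2, read 0 -> (C,0)->write 1,move R,goto B. Now: state=B, head=3, tape[-2..4]=0011100 (head:      ^)
Step 10: in state B at pos 3, read 0 -> (B,0)->write 0,move L,goto A. Now: state=A, head=2, tape[-2..4]=0011100 (head:     ^)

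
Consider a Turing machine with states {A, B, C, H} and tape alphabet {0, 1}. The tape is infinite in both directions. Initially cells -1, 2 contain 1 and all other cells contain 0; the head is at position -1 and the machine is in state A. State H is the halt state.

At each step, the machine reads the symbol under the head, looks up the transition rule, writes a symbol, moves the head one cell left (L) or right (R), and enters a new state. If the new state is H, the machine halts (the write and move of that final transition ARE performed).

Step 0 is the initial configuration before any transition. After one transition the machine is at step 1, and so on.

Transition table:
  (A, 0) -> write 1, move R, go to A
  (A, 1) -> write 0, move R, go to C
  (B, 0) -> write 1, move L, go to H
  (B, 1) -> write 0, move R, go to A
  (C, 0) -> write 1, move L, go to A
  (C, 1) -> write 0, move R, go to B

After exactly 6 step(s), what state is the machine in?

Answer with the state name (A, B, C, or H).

Step 1: in state A at pos -1, read 1 -> (A,1)->write 0,move R,goto C. Now: state=C, head=0, tape[-2..3]=000010 (head:   ^)
Step 2: in state C at pos 0, read 0 -> (C,0)->write 1,move L,goto A. Now: state=A, head=-1, tape[-2..3]=001010 (head:  ^)
Step 3: in state A at pos -1, read 0 -> (A,0)->write 1,move R,goto A. Now: state=A, head=0, tape[-2..3]=011010 (head:   ^)
Step 4: in state A at pos 0, read 1 -> (A,1)->write 0,move R,goto C. Now: state=C, head=1, tape[-2..3]=010010 (head:    ^)
Step 5: in state C at pos 1, read 0 -> (C,0)->write 1,move L,goto A. Now: state=A, head=0, tape[-2..3]=010110 (head:   ^)
Step 6: in state A at pos 0, read 0 -> (A,0)->write 1,move R,goto A. Now: state=A, head=1, tape[-2..3]=011110 (head:    ^)

Answer: A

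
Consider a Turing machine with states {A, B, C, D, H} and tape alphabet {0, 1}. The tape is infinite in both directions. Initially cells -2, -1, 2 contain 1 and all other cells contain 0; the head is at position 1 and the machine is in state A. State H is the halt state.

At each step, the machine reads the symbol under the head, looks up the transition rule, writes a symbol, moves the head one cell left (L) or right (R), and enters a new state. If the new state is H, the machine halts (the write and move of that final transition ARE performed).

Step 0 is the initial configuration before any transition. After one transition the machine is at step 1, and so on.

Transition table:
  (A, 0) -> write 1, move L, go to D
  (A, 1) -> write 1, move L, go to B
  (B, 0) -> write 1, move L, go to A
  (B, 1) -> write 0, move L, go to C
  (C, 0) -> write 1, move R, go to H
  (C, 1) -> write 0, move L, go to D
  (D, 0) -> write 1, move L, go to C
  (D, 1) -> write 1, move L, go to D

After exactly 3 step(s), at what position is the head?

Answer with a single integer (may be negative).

Answer: -2

Derivation:
Step 1: in state A at pos 1, read 0 -> (A,0)->write 1,move L,goto D. Now: state=D, head=0, tape[-3..3]=0110110 (head:    ^)
Step 2: in state D at pos 0, read 0 -> (D,0)->write 1,move L,goto C. Now: state=C, head=-1, tape[-3..3]=0111110 (head:   ^)
Step 3: in state C at pos -1, read 1 -> (C,1)->write 0,move L,goto D. Now: state=D, head=-2, tape[-3..3]=0101110 (head:  ^)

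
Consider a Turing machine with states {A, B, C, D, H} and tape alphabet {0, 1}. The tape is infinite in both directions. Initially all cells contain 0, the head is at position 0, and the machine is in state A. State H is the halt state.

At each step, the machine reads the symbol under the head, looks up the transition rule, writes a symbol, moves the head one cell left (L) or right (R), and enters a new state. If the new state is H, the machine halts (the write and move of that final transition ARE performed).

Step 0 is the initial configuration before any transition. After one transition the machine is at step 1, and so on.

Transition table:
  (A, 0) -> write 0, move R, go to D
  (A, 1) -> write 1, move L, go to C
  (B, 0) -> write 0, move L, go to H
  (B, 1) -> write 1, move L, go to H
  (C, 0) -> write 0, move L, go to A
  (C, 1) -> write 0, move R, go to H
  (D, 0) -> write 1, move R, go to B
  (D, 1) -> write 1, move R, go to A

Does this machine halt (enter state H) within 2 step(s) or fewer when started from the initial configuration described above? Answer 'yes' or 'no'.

Answer: no

Derivation:
Step 1: in state A at pos 0, read 0 -> (A,0)->write 0,move R,goto D. Now: state=D, head=1, tape[-1..2]=0000 (head:   ^)
Step 2: in state D at pos 1, read 0 -> (D,0)->write 1,move R,goto B. Now: state=B, head=2, tape[-1..3]=00100 (head:    ^)
After 2 step(s): state = B (not H) -> not halted within 2 -> no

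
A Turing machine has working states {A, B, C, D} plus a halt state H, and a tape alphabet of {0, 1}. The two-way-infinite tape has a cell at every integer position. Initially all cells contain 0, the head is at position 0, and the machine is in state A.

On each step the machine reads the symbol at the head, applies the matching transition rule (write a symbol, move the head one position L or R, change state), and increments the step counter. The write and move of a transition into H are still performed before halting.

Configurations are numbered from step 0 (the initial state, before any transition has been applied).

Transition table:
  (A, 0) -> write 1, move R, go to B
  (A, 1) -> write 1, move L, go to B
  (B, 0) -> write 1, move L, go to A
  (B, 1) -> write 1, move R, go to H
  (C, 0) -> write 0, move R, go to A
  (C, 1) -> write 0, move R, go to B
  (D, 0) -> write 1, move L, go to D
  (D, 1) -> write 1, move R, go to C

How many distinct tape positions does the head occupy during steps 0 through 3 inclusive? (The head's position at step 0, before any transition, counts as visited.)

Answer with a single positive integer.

Step 1: in state A at pos 0, read 0 -> (A,0)->write 1,move R,goto B. Now: state=B, head=1, tape[-1..2]=0100 (head:   ^)
Step 2: in state B at pos 1, read 0 -> (B,0)->write 1,move L,goto A. Now: state=A, head=0, tape[-1..2]=0110 (head:  ^)
Step 3: in state A at pos 0, read 1 -> (A,1)->write 1,move L,goto B. Now: state=B, head=-1, tape[-2..2]=00110 (head:  ^)
Head positions at steps 0..3: starting at 0, distinct positions visited = {-1, 0, 1} -> 3 position(s)

Answer: 3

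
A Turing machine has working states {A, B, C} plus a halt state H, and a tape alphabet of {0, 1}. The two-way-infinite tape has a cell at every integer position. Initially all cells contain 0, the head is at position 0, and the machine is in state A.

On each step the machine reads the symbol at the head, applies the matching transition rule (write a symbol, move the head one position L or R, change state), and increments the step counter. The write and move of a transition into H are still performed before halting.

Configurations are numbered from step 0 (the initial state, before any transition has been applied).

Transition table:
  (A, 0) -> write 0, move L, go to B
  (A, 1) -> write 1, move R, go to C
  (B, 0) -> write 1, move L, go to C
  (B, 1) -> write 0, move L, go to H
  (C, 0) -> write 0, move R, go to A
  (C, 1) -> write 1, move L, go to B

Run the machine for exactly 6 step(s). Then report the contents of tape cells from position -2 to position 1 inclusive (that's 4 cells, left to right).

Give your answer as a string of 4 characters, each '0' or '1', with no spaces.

Answer: 0100

Derivation:
Step 1: in state A at pos 0, read 0 -> (A,0)->write 0,move L,goto B. Now: state=B, head=-1, tape[-2..1]=0000 (head:  ^)
Step 2: in state B at pos -1, read 0 -> (B,0)->write 1,move L,goto C. Now: state=C, head=-2, tape[-3..1]=00100 (head:  ^)
Step 3: in state C at pos -2, read 0 -> (C,0)->write 0,move R,goto A. Now: state=A, head=-1, tape[-3..1]=00100 (head:   ^)
Step 4: in state A at pos -1, read 1 -> (A,1)->write 1,move R,goto C. Now: state=C, head=0, tape[-3..1]=00100 (head:    ^)
Step 5: in state C at pos 0, read 0 -> (C,0)->write 0,move R,goto A. Now: state=A, head=1, tape[-3..2]=001000 (head:     ^)
Step 6: in state A at pos 1, read 0 -> (A,0)->write 0,move L,goto B. Now: state=B, head=0, tape[-3..2]=001000 (head:    ^)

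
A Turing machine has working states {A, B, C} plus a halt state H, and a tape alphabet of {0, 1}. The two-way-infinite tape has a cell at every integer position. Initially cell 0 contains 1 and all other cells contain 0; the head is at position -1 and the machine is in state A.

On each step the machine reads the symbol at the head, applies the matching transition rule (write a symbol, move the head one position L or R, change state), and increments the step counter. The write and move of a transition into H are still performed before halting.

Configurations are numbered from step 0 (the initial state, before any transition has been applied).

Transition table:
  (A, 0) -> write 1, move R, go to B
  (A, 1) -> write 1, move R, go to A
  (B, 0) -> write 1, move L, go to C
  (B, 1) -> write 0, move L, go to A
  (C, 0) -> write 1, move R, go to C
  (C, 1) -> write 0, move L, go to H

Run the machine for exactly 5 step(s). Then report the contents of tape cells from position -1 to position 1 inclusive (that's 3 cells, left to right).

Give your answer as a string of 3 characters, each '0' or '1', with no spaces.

Answer: 111

Derivation:
Step 1: in state A at pos -1, read 0 -> (A,0)->write 1,move R,goto B. Now: state=B, head=0, tape[-2..1]=0110 (head:   ^)
Step 2: in state B at pos 0, read 1 -> (B,1)->write 0,move L,goto A. Now: state=A, head=-1, tape[-2..1]=0100 (head:  ^)
Step 3: in state A at pos -1, read 1 -> (A,1)->write 1,move R,goto A. Now: state=A, head=0, tape[-2..1]=0100 (head:   ^)
Step 4: in state A at pos 0, read 0 -> (A,0)->write 1,move R,goto B. Now: state=B, head=1, tape[-2..2]=01100 (head:    ^)
Step 5: in state B at pos 1, read 0 -> (B,0)->write 1,move L,goto C. Now: state=C, head=0, tape[-2..2]=01110 (head:   ^)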